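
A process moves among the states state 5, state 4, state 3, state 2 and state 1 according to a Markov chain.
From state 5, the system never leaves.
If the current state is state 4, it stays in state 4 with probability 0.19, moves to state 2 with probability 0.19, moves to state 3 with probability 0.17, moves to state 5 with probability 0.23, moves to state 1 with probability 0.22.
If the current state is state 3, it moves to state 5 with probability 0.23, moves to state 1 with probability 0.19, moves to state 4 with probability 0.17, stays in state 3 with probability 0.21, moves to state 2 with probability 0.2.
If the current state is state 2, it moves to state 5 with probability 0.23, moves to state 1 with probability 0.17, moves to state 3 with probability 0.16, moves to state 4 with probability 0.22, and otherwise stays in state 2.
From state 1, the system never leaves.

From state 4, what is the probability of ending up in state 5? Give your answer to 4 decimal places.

Let h(s) be the probability of absorption at state 5 starting from transient state s. Then h(state 5) = 1 and h(state 1) = 0. By first-step analysis:
h(state 4) = 0.23·1 + 0.19·h(state 4) + 0.17·h(state 3) + 0.19·h(state 2) + 0.22·0
h(state 3) = 0.23·1 + 0.17·h(state 4) + 0.21·h(state 3) + 0.2·h(state 2) + 0.19·0
h(state 2) = 0.23·1 + 0.22·h(state 4) + 0.16·h(state 3) + 0.22·h(state 2) + 0.17·0
Solving: h(state 4) = 0.5289, h(state 3) = 0.5457, h(state 2) = 0.5560.
Starting from state 4, the probability is 0.5289.

0.5289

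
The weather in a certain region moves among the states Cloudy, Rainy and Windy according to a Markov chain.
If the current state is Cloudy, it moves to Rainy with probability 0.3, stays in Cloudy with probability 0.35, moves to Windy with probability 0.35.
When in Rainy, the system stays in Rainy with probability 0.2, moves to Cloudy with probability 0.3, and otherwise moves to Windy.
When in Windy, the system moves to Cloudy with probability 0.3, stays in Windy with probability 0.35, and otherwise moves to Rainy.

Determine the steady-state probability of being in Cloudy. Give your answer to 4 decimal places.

0.3158

Let the stationary distribution be π with π = πP and π_1 + π_2 + π_3 = 1.
π_1 = 0.35·π_1 + 0.3·π_2 + 0.3·π_3
π_2 = 0.3·π_1 + 0.2·π_2 + 0.35·π_3
Solving with the normalization constraint gives π = (0.3158, 0.2906, 0.3936).
So the stationary probability of Cloudy is 0.3158.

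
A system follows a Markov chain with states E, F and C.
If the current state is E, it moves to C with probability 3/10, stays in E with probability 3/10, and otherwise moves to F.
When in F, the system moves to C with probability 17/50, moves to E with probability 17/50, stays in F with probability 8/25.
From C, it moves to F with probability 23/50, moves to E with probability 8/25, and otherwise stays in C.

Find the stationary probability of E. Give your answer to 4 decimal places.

Let the stationary distribution be π with π = πP and π_1 + π_2 + π_3 = 1.
π_1 = 0.3·π_1 + 0.34·π_2 + 0.32·π_3
π_2 = 0.4·π_1 + 0.32·π_2 + 0.46·π_3
Solving with the normalization constraint gives π = (0.3213, 0.3866, 0.2921).
So the stationary probability of E is 0.3213.

0.3213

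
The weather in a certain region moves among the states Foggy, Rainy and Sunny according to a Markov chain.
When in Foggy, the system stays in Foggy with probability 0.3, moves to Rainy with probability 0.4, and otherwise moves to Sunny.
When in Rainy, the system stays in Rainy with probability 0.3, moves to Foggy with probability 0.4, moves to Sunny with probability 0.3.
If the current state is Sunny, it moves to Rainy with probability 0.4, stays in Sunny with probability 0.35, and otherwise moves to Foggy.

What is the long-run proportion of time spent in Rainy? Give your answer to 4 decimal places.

Let the stationary distribution be π with π = πP and π_1 + π_2 + π_3 = 1.
π_1 = 0.3·π_1 + 0.4·π_2 + 0.25·π_3
π_2 = 0.4·π_1 + 0.3·π_2 + 0.4·π_3
Solving with the normalization constraint gives π = (0.3206, 0.3636, 0.3158).
So the stationary probability of Rainy is 0.3636.

0.3636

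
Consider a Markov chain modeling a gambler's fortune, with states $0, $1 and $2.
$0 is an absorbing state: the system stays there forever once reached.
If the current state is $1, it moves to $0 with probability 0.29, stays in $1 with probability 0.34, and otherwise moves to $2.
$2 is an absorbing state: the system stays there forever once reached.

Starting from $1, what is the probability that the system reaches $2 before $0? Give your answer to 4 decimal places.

0.5606

Let h(s) be the probability of absorption at $2 starting from transient state s. Then h($2) = 1 and h($0) = 0. By first-step analysis:
h($1) = 0.29·0 + 0.34·h($1) + 0.37·1
Solving: h($1) = 0.5606.
Starting from $1, the probability is 0.5606.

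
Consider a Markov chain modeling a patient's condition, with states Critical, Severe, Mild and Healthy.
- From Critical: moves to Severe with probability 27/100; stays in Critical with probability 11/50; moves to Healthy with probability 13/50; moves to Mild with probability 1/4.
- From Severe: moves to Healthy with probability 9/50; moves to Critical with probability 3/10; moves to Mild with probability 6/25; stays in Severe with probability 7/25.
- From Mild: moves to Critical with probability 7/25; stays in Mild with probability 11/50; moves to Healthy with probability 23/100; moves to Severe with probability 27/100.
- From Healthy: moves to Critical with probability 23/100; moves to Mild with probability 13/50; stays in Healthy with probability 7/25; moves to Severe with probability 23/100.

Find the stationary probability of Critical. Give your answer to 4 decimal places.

0.2580

Let the stationary distribution be π with π = πP and π_1 + π_2 + π_3 + π_4 = 1.
π_1 = 0.22·π_1 + 0.3·π_2 + 0.28·π_3 + 0.23·π_4
π_2 = 0.27·π_1 + 0.28·π_2 + 0.27·π_3 + 0.23·π_4
π_3 = 0.25·π_1 + 0.24·π_2 + 0.22·π_3 + 0.26·π_4
Solving with the normalization constraint gives π = (0.2580, 0.2632, 0.2425, 0.2364).
So the stationary probability of Critical is 0.2580.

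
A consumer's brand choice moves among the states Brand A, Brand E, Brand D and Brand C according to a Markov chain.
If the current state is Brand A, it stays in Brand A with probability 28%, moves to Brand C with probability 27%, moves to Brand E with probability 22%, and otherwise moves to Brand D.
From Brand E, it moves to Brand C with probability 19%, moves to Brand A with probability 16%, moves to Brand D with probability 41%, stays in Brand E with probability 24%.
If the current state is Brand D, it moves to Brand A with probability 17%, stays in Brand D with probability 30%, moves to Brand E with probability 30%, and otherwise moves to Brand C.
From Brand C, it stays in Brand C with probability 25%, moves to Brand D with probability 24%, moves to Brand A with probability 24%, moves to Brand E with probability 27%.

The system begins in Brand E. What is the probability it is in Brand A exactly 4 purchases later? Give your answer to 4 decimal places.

Propagate the distribution vector 4 purchases from Brand E.
After 0 purchases: (0.0000, 1.0000, 0.0000, 0.0000)
After 1 purchase: (0.1600, 0.2400, 0.4100, 0.1900)
After 2 purchases: (0.1985, 0.2671, 0.3038, 0.2306)
After 3 purchases: (0.2053, 0.2612, 0.3017, 0.2319)
After 4 purchases: (0.2062, 0.2609, 0.3004, 0.2324)
P(in Brand A after 4 purchases) = 0.2062

0.2062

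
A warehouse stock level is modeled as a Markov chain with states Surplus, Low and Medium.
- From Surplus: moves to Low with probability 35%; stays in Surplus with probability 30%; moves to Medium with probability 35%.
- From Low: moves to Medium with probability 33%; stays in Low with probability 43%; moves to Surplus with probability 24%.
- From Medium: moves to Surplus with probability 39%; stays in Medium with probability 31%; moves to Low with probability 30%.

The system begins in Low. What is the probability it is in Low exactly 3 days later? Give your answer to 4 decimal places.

0.3630

Propagate the distribution vector 3 days from Low.
After 0 days: (0.0000, 1.0000, 0.0000)
After 1 day: (0.2400, 0.4300, 0.3300)
After 2 days: (0.3039, 0.3679, 0.3282)
After 3 days: (0.3075, 0.3630, 0.3295)
P(in Low after 3 days) = 0.3630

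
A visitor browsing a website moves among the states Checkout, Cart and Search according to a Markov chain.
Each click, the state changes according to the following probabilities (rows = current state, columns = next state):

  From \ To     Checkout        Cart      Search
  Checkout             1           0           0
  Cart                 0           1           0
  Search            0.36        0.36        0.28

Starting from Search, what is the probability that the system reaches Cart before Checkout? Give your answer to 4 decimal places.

0.5000

Let h(s) be the probability of absorption at Cart starting from transient state s. Then h(Cart) = 1 and h(Checkout) = 0. By first-step analysis:
h(Search) = 0.36·0 + 0.36·1 + 0.28·h(Search)
Solving: h(Search) = 0.5000.
Starting from Search, the probability is 0.5000.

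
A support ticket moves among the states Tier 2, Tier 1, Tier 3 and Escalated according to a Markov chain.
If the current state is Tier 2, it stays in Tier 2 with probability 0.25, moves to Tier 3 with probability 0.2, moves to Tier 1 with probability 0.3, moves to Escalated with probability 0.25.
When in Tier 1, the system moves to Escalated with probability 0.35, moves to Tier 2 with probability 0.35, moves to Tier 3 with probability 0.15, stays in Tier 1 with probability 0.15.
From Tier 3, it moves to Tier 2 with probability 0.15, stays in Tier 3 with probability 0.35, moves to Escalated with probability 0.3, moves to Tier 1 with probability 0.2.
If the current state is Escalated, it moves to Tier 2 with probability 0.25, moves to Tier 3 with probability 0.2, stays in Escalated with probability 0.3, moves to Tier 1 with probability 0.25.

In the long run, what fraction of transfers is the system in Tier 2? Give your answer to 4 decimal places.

0.2507

Let the stationary distribution be π with π = πP and π_1 + π_2 + π_3 + π_4 = 1.
π_1 = 0.25·π_1 + 0.35·π_2 + 0.15·π_3 + 0.25·π_4
π_2 = 0.3·π_1 + 0.15·π_2 + 0.2·π_3 + 0.25·π_4
π_3 = 0.2·π_1 + 0.15·π_2 + 0.35·π_3 + 0.2·π_4
Solving with the normalization constraint gives π = (0.2507, 0.2286, 0.2218, 0.2989).
So the stationary probability of Tier 2 is 0.2507.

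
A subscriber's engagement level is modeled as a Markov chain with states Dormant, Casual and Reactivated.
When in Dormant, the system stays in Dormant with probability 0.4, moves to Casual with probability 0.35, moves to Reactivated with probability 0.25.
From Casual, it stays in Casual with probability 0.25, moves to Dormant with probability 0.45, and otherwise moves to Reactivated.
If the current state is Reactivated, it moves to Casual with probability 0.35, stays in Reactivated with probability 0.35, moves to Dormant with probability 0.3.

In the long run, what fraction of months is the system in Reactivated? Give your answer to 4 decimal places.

Let the stationary distribution be π with π = πP and π_1 + π_2 + π_3 = 1.
π_1 = 0.4·π_1 + 0.45·π_2 + 0.3·π_3
π_2 = 0.35·π_1 + 0.25·π_2 + 0.35·π_3
Solving with the normalization constraint gives π = (0.3864, 0.3182, 0.2955).
So the stationary probability of Reactivated is 0.2955.

0.2955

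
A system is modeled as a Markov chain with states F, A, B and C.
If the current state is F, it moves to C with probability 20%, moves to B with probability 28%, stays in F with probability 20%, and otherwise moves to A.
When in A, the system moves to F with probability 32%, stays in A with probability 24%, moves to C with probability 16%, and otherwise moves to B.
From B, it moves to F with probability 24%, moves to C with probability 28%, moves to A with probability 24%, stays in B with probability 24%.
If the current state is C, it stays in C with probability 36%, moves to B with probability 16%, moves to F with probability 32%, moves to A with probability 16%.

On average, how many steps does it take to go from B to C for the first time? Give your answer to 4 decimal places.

Let t(s) be the expected number of steps to first reach C from state s, with t(C) = 0. Conditioning on the first step:
t(F) = 1 + 0.2·t(F) + 0.32·t(A) + 0.28·t(B)
t(A) = 1 + 0.32·t(F) + 0.24·t(A) + 0.28·t(B)
t(B) = 1 + 0.24·t(F) + 0.24·t(A) + 0.24·t(B)
Solving: t(F) = 4.7509, t(A) = 4.9269, t(B) = 4.3720.
Expected steps from B to C: 4.3720.

4.3720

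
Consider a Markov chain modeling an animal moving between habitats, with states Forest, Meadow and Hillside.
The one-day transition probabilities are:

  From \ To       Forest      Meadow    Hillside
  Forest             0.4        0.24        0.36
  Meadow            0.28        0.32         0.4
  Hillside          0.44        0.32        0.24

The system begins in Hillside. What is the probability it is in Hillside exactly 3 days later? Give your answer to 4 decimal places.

0.3301

Propagate the distribution vector 3 days from Hillside.
After 0 days: (0.0000, 0.0000, 1.0000)
After 1 day: (0.4400, 0.3200, 0.2400)
After 2 days: (0.3712, 0.2848, 0.3440)
After 3 days: (0.3796, 0.2903, 0.3301)
P(in Hillside after 3 days) = 0.3301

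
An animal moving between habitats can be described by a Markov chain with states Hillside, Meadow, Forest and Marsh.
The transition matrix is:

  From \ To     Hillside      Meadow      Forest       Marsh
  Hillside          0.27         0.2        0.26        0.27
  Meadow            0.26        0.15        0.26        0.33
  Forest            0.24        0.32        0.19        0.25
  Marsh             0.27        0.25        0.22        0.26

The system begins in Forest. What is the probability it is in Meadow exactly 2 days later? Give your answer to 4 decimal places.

Propagate the distribution vector 2 days from Forest.
After 0 days: (0.0000, 0.0000, 1.0000, 0.0000)
After 1 day: (0.2400, 0.3200, 0.1900, 0.2500)
After 2 days: (0.2611, 0.2193, 0.2367, 0.2829)
P(in Meadow after 2 days) = 0.2193

0.2193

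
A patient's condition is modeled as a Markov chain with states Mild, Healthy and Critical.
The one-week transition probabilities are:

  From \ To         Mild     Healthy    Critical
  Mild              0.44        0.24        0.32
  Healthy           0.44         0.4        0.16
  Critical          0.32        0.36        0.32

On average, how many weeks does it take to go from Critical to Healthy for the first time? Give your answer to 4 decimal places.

Let t(s) be the expected number of weeks to first reach Healthy from state s, with t(Healthy) = 0. Conditioning on the first week:
t(Mild) = 1 + 0.44·t(Mild) + 0.32·t(Critical)
t(Critical) = 1 + 0.32·t(Mild) + 0.32·t(Critical)
Solving: t(Mild) = 3.5920, t(Critical) = 3.1609.
Expected weeks from Critical to Healthy: 3.1609.

3.1609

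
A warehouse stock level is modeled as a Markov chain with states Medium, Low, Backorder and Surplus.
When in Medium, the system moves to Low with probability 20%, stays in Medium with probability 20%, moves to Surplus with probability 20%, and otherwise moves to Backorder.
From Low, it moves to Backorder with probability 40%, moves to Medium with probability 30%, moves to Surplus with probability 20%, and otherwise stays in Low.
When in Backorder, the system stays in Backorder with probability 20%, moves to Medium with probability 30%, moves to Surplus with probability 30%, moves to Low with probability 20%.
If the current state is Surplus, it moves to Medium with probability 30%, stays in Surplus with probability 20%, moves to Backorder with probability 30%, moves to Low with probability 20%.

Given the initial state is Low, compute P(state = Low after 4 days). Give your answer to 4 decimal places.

Propagate the distribution vector 4 days from Low.
After 0 days: (0.0000, 1.0000, 0.0000, 0.0000)
After 1 day: (0.3000, 0.1000, 0.4000, 0.2000)
After 2 days: (0.2700, 0.1900, 0.3000, 0.2400)
After 3 days: (0.2730, 0.1810, 0.3160, 0.2300)
After 4 days: (0.2727, 0.1819, 0.3138, 0.2316)
P(in Low after 4 days) = 0.1819

0.1819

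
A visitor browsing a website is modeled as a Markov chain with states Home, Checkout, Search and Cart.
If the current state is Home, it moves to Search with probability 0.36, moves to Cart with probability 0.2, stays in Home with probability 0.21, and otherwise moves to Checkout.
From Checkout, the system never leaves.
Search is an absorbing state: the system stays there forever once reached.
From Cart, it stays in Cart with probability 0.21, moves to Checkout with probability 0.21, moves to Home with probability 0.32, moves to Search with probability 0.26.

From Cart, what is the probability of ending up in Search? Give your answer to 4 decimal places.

0.5724

Let h(s) be the probability of absorption at Search starting from transient state s. Then h(Search) = 1 and h(Checkout) = 0. By first-step analysis:
h(Home) = 0.21·h(Home) + 0.23·0 + 0.36·1 + 0.2·h(Cart)
h(Cart) = 0.32·h(Home) + 0.21·0 + 0.26·1 + 0.21·h(Cart)
Solving: h(Home) = 0.6006, h(Cart) = 0.5724.
Starting from Cart, the probability is 0.5724.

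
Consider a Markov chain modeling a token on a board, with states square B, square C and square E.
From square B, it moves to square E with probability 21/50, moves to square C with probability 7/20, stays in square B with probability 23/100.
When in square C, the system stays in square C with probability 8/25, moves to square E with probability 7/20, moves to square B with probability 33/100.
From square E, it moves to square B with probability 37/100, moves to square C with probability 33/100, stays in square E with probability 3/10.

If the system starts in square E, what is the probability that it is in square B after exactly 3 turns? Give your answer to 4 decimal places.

Propagate the distribution vector 3 turns from square E.
After 0 turns: (0.0000, 0.0000, 1.0000)
After 1 turn: (0.3700, 0.3300, 0.3000)
After 2 turns: (0.3050, 0.3341, 0.3609)
After 3 turns: (0.3139, 0.3328, 0.3533)
P(in square B after 3 turns) = 0.3139

0.3139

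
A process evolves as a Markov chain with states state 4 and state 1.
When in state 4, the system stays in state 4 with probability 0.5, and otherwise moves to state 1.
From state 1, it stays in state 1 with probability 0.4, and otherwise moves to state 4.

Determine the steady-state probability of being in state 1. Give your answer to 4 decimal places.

Let the stationary distribution be π with π = πP and π_1 + π_2 = 1.
π_1 = 0.5·π_1 + 0.6·π_2
Solving with the normalization constraint gives π = (0.5455, 0.4545).
So the stationary probability of state 1 is 0.4545.

0.4545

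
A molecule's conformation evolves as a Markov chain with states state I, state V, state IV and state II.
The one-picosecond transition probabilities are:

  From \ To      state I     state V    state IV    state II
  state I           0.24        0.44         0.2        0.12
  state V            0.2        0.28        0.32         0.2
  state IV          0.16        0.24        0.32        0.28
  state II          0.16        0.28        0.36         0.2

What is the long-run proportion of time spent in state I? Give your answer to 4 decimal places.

0.1869

Let the stationary distribution be π with π = πP and π_1 + π_2 + π_3 + π_4 = 1.
π_1 = 0.24·π_1 + 0.2·π_2 + 0.16·π_3 + 0.16·π_4
π_2 = 0.44·π_1 + 0.28·π_2 + 0.24·π_3 + 0.28·π_4
π_3 = 0.2·π_1 + 0.32·π_2 + 0.32·π_3 + 0.36·π_4
Solving with the normalization constraint gives π = (0.1869, 0.2977, 0.3060, 0.2095).
So the stationary probability of state I is 0.1869.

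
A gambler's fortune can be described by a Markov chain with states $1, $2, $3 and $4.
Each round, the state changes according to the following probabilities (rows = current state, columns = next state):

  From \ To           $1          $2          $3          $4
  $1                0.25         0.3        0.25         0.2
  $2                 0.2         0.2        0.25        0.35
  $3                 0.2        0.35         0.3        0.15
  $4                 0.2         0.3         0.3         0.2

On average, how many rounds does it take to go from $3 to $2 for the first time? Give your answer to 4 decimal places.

3.0209

Let t(s) be the expected number of rounds to first reach $2 from state s, with t($2) = 0. Conditioning on the first round:
t($1) = 1 + 0.25·t($1) + 0.25·t($3) + 0.2·t($4)
t($3) = 1 + 0.2·t($1) + 0.3·t($3) + 0.15·t($4)
t($4) = 1 + 0.2·t($1) + 0.3·t($3) + 0.2·t($4)
Solving: t($1) = 3.1883, t($3) = 3.0209, t($4) = 3.1799.
Expected rounds from $3 to $2: 3.0209.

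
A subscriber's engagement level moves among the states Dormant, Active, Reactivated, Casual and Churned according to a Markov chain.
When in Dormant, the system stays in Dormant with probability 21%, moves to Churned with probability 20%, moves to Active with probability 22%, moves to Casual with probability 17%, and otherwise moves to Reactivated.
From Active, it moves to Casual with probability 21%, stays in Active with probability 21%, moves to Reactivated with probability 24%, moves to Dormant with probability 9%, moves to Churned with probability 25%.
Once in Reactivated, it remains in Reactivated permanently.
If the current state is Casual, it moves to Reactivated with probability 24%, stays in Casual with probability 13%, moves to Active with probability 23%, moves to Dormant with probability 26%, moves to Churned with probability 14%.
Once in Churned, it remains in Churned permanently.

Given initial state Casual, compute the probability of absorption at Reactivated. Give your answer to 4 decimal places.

Let h(s) be the probability of absorption at Reactivated starting from transient state s. Then h(Reactivated) = 1 and h(Churned) = 0. By first-step analysis:
h(Dormant) = 0.21·h(Dormant) + 0.22·h(Active) + 0.2·1 + 0.17·h(Casual) + 0.2·0
h(Active) = 0.09·h(Dormant) + 0.21·h(Active) + 0.24·1 + 0.21·h(Casual) + 0.25·0
h(Casual) = 0.26·h(Dormant) + 0.23·h(Active) + 0.24·1 + 0.13·h(Casual) + 0.14·0
Solving: h(Dormant) = 0.5180, h(Active) = 0.5134, h(Casual) = 0.5664.
Starting from Casual, the probability is 0.5664.

0.5664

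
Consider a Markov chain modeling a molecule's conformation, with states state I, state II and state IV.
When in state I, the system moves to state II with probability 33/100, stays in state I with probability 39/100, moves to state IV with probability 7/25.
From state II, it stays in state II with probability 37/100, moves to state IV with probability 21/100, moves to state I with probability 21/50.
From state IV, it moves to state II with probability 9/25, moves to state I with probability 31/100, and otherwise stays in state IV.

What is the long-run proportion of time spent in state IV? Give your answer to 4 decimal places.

Let the stationary distribution be π with π = πP and π_1 + π_2 + π_3 = 1.
π_1 = 0.39·π_1 + 0.42·π_2 + 0.31·π_3
π_2 = 0.33·π_1 + 0.37·π_2 + 0.36·π_3
Solving with the normalization constraint gives π = (0.3791, 0.3521, 0.2688).
So the stationary probability of state IV is 0.2688.

0.2688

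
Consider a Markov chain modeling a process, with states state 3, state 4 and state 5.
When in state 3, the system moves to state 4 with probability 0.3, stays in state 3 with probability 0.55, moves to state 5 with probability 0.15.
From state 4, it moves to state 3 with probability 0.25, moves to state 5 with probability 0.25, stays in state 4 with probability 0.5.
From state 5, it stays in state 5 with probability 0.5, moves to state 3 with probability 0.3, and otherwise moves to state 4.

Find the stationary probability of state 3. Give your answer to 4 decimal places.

Let the stationary distribution be π with π = πP and π_1 + π_2 + π_3 = 1.
π_1 = 0.55·π_1 + 0.25·π_2 + 0.3·π_3
π_2 = 0.3·π_1 + 0.5·π_2 + 0.2·π_3
Solving with the normalization constraint gives π = (0.3774, 0.3396, 0.2830).
So the stationary probability of state 3 is 0.3774.

0.3774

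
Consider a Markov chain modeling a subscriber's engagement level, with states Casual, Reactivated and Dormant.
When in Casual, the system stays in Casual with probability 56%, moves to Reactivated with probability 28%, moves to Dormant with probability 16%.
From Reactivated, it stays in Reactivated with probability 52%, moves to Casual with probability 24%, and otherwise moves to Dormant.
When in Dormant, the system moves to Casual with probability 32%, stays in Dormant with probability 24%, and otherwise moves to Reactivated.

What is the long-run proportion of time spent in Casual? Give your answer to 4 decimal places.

Let the stationary distribution be π with π = πP and π_1 + π_2 + π_3 = 1.
π_1 = 0.56·π_1 + 0.24·π_2 + 0.32·π_3
π_2 = 0.28·π_1 + 0.52·π_2 + 0.44·π_3
Solving with the normalization constraint gives π = (0.3776, 0.4126, 0.2098).
So the stationary probability of Casual is 0.3776.

0.3776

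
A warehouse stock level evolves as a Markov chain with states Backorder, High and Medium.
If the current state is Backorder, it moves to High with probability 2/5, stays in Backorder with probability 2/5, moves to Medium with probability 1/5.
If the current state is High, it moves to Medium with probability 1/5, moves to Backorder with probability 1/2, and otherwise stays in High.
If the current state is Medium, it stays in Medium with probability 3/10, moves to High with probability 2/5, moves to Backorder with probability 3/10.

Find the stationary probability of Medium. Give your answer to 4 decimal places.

0.2222

Let the stationary distribution be π with π = πP and π_1 + π_2 + π_3 = 1.
π_1 = 0.4·π_1 + 0.5·π_2 + 0.3·π_3
π_2 = 0.4·π_1 + 0.3·π_2 + 0.4·π_3
Solving with the normalization constraint gives π = (0.4141, 0.3636, 0.2222).
So the stationary probability of Medium is 0.2222.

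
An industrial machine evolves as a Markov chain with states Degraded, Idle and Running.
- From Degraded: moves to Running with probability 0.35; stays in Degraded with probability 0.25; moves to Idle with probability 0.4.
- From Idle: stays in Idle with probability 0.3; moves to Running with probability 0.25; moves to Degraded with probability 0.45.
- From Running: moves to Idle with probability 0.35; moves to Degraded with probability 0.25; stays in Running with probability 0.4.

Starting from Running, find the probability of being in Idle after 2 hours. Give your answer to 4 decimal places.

0.3450

Sum over the intermediate state after 1 hour:
P = P(Running→Degraded)·P(Degraded→Idle) + P(Running→Idle)·P(Idle→Idle) + P(Running→Running)·P(Running→Idle)
  = 0.25×0.4 + 0.35×0.3 + 0.4×0.35
  = 0.1000 + 0.1050 + 0.1400 = 0.3450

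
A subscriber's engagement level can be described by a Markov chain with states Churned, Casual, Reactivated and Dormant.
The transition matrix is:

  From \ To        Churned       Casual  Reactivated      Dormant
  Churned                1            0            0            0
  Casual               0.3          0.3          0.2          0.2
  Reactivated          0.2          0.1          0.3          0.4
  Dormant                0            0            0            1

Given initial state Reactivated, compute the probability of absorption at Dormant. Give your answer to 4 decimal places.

Let h(s) be the probability of absorption at Dormant starting from transient state s. Then h(Dormant) = 1 and h(Churned) = 0. By first-step analysis:
h(Casual) = 0.3·0 + 0.3·h(Casual) + 0.2·h(Reactivated) + 0.2·1
h(Reactivated) = 0.2·0 + 0.1·h(Casual) + 0.3·h(Reactivated) + 0.4·1
Solving: h(Casual) = 0.4681, h(Reactivated) = 0.6383.
Starting from Reactivated, the probability is 0.6383.

0.6383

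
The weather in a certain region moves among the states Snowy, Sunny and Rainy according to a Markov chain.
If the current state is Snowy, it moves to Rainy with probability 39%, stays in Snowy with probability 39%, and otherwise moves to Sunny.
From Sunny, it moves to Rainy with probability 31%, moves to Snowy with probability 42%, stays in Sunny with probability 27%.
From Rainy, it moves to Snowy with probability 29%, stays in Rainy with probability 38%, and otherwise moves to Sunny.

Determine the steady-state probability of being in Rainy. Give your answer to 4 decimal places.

Let the stationary distribution be π with π = πP and π_1 + π_2 + π_3 = 1.
π_1 = 0.39·π_1 + 0.42·π_2 + 0.29·π_3
π_2 = 0.22·π_1 + 0.27·π_2 + 0.33·π_3
Solving with the normalization constraint gives π = (0.3618, 0.2738, 0.3645).
So the stationary probability of Rainy is 0.3645.

0.3645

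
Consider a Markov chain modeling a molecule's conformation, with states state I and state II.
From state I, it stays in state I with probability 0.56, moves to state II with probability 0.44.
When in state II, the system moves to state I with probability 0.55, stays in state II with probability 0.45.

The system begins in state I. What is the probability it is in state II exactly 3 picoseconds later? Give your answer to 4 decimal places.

0.4444

Propagate the distribution vector 3 picoseconds from state I.
After 0 picoseconds: (1.0000, 0.0000)
After 1 picosecond: (0.5600, 0.4400)
After 2 picoseconds: (0.5556, 0.4444)
After 3 picoseconds: (0.5556, 0.4444)
P(in state II after 3 picoseconds) = 0.4444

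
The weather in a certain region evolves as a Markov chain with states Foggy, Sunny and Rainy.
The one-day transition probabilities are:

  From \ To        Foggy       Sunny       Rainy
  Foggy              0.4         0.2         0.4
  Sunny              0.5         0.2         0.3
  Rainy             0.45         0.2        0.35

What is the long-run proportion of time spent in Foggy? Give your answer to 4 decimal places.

Let the stationary distribution be π with π = πP and π_1 + π_2 + π_3 = 1.
π_1 = 0.4·π_1 + 0.5·π_2 + 0.45·π_3
π_2 = 0.2·π_1 + 0.2·π_2 + 0.2·π_3
Solving with the normalization constraint gives π = (0.4381, 0.2000, 0.3619).
So the stationary probability of Foggy is 0.4381.

0.4381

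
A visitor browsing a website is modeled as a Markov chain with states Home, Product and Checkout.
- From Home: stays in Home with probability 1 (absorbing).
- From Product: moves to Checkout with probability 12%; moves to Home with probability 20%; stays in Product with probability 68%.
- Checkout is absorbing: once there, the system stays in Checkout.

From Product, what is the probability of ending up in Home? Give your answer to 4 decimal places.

Let h(s) be the probability of absorption at Home starting from transient state s. Then h(Home) = 1 and h(Checkout) = 0. By first-step analysis:
h(Product) = 0.2·1 + 0.68·h(Product) + 0.12·0
Solving: h(Product) = 0.6250.
Starting from Product, the probability is 0.6250.

0.6250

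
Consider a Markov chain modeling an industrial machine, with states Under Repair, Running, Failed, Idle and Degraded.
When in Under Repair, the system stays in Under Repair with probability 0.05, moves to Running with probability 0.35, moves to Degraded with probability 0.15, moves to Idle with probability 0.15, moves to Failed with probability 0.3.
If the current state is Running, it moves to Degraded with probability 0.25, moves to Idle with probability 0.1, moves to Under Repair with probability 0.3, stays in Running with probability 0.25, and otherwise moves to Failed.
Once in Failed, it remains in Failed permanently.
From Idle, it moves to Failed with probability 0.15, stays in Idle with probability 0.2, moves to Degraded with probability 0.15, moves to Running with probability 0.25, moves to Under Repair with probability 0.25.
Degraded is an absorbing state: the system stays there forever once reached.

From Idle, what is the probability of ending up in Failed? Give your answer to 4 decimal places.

0.4887

Let h(s) be the probability of absorption at Failed starting from transient state s. Then h(Failed) = 1 and h(Degraded) = 0. By first-step analysis:
h(Under Repair) = 0.05·h(Under Repair) + 0.35·h(Running) + 0.3·1 + 0.15·h(Idle) + 0.15·0
h(Running) = 0.3·h(Under Repair) + 0.25·h(Running) + 0.1·1 + 0.1·h(Idle) + 0.25·0
h(Idle) = 0.25·h(Under Repair) + 0.25·h(Running) + 0.15·1 + 0.2·h(Idle) + 0.15·0
Solving: h(Under Repair) = 0.5466, h(Running) = 0.4171, h(Idle) = 0.4887.
Starting from Idle, the probability is 0.4887.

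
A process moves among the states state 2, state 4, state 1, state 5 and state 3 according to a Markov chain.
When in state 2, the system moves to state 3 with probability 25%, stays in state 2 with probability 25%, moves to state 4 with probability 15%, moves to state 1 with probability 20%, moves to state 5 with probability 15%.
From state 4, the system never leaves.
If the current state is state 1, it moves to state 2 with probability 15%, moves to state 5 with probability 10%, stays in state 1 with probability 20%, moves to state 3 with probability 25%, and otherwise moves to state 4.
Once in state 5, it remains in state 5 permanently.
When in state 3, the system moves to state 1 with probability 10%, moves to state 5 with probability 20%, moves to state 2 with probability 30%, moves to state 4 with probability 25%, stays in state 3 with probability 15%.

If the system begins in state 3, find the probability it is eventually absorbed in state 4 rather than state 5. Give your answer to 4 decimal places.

0.5717

Let h(s) be the probability of absorption at state 4 starting from transient state s. Then h(state 4) = 1 and h(state 5) = 0. By first-step analysis:
h(state 2) = 0.25·h(state 2) + 0.15·1 + 0.2·h(state 1) + 0.15·0 + 0.25·h(state 3)
h(state 1) = 0.15·h(state 2) + 0.3·1 + 0.2·h(state 1) + 0.1·0 + 0.25·h(state 3)
h(state 3) = 0.3·h(state 2) + 0.25·1 + 0.1·h(state 1) + 0.2·0 + 0.15·h(state 3)
Solving: h(state 2) = 0.5665, h(state 1) = 0.6599, h(state 3) = 0.5717.
Starting from state 3, the probability is 0.5717.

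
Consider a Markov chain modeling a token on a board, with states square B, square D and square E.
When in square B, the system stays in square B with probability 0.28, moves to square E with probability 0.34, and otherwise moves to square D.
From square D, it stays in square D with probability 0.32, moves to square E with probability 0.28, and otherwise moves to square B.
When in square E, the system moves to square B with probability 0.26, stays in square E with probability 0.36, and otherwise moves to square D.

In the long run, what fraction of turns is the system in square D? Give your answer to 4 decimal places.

Let the stationary distribution be π with π = πP and π_1 + π_2 + π_3 = 1.
π_1 = 0.28·π_1 + 0.4·π_2 + 0.26·π_3
π_2 = 0.38·π_1 + 0.32·π_2 + 0.38·π_3
Solving with the normalization constraint gives π = (0.3165, 0.3585, 0.3250).
So the stationary probability of square D is 0.3585.

0.3585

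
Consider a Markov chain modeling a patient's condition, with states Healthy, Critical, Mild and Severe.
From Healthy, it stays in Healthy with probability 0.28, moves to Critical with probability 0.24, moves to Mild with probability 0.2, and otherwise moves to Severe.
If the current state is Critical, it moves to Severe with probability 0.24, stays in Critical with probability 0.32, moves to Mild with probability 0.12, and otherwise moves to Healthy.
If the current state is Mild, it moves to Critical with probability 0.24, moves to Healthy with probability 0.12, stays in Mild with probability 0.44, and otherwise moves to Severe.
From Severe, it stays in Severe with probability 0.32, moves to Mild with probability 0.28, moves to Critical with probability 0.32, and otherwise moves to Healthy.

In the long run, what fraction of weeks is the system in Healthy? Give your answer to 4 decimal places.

0.1980

Let the stationary distribution be π with π = πP and π_1 + π_2 + π_3 + π_4 = 1.
π_1 = 0.28·π_1 + 0.32·π_2 + 0.12·π_3 + 0.08·π_4
π_2 = 0.24·π_1 + 0.32·π_2 + 0.24·π_3 + 0.32·π_4
π_3 = 0.2·π_1 + 0.12·π_2 + 0.44·π_3 + 0.28·π_4
Solving with the normalization constraint gives π = (0.1980, 0.2833, 0.2605, 0.2582).
So the stationary probability of Healthy is 0.1980.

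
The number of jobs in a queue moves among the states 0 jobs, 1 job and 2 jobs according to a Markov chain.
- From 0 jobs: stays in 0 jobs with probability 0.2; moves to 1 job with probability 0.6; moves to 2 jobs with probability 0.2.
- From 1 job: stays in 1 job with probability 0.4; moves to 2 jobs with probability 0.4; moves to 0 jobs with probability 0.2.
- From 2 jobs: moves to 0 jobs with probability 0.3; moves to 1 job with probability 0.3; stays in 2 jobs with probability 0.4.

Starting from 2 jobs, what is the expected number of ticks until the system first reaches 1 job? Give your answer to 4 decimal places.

2.6190

Let t(s) be the expected number of ticks to first reach 1 job from state s, with t(1 job) = 0. Conditioning on the first tick:
t(0 jobs) = 1 + 0.2·t(0 jobs) + 0.2·t(2 jobs)
t(2 jobs) = 1 + 0.3·t(0 jobs) + 0.4·t(2 jobs)
Solving: t(0 jobs) = 1.9048, t(2 jobs) = 2.6190.
Expected ticks from 2 jobs to 1 job: 2.6190.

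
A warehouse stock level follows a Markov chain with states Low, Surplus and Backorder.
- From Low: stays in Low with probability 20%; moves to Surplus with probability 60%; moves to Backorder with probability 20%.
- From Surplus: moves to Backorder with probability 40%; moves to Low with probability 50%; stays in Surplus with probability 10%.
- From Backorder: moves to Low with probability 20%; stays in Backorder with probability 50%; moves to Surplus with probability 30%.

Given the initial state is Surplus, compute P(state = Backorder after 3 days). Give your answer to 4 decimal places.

0.3880

Propagate the distribution vector 3 days from Surplus.
After 0 days: (0.0000, 1.0000, 0.0000)
After 1 day: (0.5000, 0.1000, 0.4000)
After 2 days: (0.2300, 0.4300, 0.3400)
After 3 days: (0.3290, 0.2830, 0.3880)
P(in Backorder after 3 days) = 0.3880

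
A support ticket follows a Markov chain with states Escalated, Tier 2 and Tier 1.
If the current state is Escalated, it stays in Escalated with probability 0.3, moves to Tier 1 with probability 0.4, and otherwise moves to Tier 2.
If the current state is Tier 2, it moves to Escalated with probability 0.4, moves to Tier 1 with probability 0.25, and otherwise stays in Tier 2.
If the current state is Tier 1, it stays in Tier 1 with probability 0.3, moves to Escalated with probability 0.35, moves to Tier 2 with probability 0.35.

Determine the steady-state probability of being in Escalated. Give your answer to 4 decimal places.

Let the stationary distribution be π with π = πP and π_1 + π_2 + π_3 = 1.
π_1 = 0.3·π_1 + 0.4·π_2 + 0.35·π_3
π_2 = 0.3·π_1 + 0.35·π_2 + 0.35·π_3
Solving with the normalization constraint gives π = (0.3492, 0.3325, 0.3183).
So the stationary probability of Escalated is 0.3492.

0.3492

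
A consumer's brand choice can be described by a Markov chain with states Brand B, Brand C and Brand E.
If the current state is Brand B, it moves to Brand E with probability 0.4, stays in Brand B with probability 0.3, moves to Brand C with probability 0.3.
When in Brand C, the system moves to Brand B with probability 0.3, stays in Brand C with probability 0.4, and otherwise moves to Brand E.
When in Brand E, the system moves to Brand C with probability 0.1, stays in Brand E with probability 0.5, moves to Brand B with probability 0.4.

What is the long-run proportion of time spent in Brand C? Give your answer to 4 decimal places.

0.2405

Let the stationary distribution be π with π = πP and π_1 + π_2 + π_3 = 1.
π_1 = 0.3·π_1 + 0.3·π_2 + 0.4·π_3
π_2 = 0.3·π_1 + 0.4·π_2 + 0.1·π_3
Solving with the normalization constraint gives π = (0.3418, 0.2405, 0.4177).
So the stationary probability of Brand C is 0.2405.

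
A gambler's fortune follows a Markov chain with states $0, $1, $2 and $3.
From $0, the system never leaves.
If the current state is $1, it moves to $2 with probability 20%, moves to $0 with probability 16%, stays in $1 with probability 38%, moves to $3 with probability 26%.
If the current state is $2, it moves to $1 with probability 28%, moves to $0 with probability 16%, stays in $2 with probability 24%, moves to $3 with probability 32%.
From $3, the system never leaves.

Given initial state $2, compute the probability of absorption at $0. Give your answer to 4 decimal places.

Let h(s) be the probability of absorption at $0 starting from transient state s. Then h($0) = 1 and h($3) = 0. By first-step analysis:
h($1) = 0.16·1 + 0.38·h($1) + 0.2·h($2) + 0.26·0
h($2) = 0.16·1 + 0.28·h($1) + 0.24·h($2) + 0.32·0
Solving: h($1) = 0.3699, h($2) = 0.3468.
Starting from $2, the probability is 0.3468.

0.3468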